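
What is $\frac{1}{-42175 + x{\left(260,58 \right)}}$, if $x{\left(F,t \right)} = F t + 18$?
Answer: $- \frac{1}{27077} \approx -3.6932 \cdot 10^{-5}$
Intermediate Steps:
$x{\left(F,t \right)} = 18 + F t$
$\frac{1}{-42175 + x{\left(260,58 \right)}} = \frac{1}{-42175 + \left(18 + 260 \cdot 58\right)} = \frac{1}{-42175 + \left(18 + 15080\right)} = \frac{1}{-42175 + 15098} = \frac{1}{-27077} = - \frac{1}{27077}$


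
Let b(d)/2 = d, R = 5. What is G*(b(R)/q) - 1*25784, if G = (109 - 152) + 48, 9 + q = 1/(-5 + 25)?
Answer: -4616336/179 ≈ -25790.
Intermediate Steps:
b(d) = 2*d
q = -179/20 (q = -9 + 1/(-5 + 25) = -9 + 1/20 = -179/20 ≈ -8.9500)
G = 5 (G = -43 + 48 = 5)
G*(b(R)/q) - 1*25784 = 5*((2*5)/(-179/20)) - 1*25784 = 5*(10*(-20/179)) - 25784 = 5*(-200/179) - 25784 = -1000/179 - 25784 = -4616336/179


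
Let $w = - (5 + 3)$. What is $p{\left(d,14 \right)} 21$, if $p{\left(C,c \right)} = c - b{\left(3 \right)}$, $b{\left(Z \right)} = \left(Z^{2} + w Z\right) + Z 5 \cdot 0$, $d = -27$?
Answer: $609$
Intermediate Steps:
$w = -8$ ($w = \left(-1\right) 8 = -8$)
$b{\left(Z \right)} = Z^{2} - 8 Z$ ($b{\left(Z \right)} = \left(Z^{2} - 8 Z\right) + Z 5 \cdot 0 = \left(Z^{2} - 8 Z\right) + 5 Z 0 = \left(Z^{2} - 8 Z\right) + 0 = Z^{2} - 8 Z$)
$p{\left(C,c \right)} = 15 + c$ ($p{\left(C,c \right)} = c - 3 \left(-8 + 3\right) = c - 3 \left(-5\right) = c - -15 = c + 15 = 15 + c$)
$p{\left(d,14 \right)} 21 = \left(15 + 14\right) 21 = 29 \cdot 21 = 609$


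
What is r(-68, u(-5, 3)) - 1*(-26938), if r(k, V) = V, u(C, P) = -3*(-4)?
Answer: 26950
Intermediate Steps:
u(C, P) = 12
r(-68, u(-5, 3)) - 1*(-26938) = 12 - 1*(-26938) = 12 + 26938 = 26950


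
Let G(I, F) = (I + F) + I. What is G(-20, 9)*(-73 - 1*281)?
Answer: 10974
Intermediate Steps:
G(I, F) = F + 2*I (G(I, F) = (F + I) + I = F + 2*I)
G(-20, 9)*(-73 - 1*281) = (9 + 2*(-20))*(-73 - 1*281) = (9 - 40)*(-73 - 281) = -31*(-354) = 10974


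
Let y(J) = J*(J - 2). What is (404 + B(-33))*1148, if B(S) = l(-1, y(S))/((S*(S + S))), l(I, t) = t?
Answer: 15325226/33 ≈ 4.6440e+5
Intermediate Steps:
y(J) = J*(-2 + J)
B(S) = (-2 + S)/(2*S) (B(S) = (S*(-2 + S))/((S*(S + S))) = (S*(-2 + S))/((S*(2*S))) = (S*(-2 + S))/((2*S²)) = (S*(-2 + S))*(1/(2*S²)) = (-2 + S)/(2*S))
(404 + B(-33))*1148 = (404 + (½)*(-2 - 33)/(-33))*1148 = (404 + (½)*(-1/33)*(-35))*1148 = (404 + 35/66)*1148 = (26699/66)*1148 = 15325226/33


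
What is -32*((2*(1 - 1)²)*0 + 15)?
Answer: -480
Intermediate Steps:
-32*((2*(1 - 1)²)*0 + 15) = -32*((2*0²)*0 + 15) = -32*((2*0)*0 + 15) = -32*(0*0 + 15) = -32*(0 + 15) = -32*15 = -480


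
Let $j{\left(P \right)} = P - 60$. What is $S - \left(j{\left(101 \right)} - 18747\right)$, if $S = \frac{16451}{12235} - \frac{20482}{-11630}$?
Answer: $\frac{53243514314}{2845861} \approx 18709.0$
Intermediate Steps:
$j{\left(P \right)} = -60 + P$
$S = \frac{8838448}{2845861}$ ($S = 16451 \cdot \frac{1}{12235} - - \frac{10241}{5815} = \frac{16451}{12235} + \frac{10241}{5815} = \frac{8838448}{2845861} \approx 3.1057$)
$S - \left(j{\left(101 \right)} - 18747\right) = \frac{8838448}{2845861} - \left(\left(-60 + 101\right) - 18747\right) = \frac{8838448}{2845861} - \left(41 - 18747\right) = \frac{8838448}{2845861} - -18706 = \frac{8838448}{2845861} + 18706 = \frac{53243514314}{2845861}$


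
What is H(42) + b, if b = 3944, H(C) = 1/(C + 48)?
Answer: 354961/90 ≈ 3944.0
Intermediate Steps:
H(C) = 1/(48 + C)
H(42) + b = 1/(48 + 42) + 3944 = 1/90 + 3944 = 354961/90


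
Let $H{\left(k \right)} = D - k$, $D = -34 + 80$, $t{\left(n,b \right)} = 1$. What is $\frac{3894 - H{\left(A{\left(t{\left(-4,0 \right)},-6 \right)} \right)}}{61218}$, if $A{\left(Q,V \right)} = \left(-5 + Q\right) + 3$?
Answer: $\frac{3847}{61218} \approx 0.062841$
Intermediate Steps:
$D = 46$
$A{\left(Q,V \right)} = -2 + Q$
$H{\left(k \right)} = 46 - k$
$\frac{3894 - H{\left(A{\left(t{\left(-4,0 \right)},-6 \right)} \right)}}{61218} = \frac{3894 - \left(46 - \left(-2 + 1\right)\right)}{61218} = \left(3894 - \left(46 - -1\right)\right) \frac{1}{61218} = \left(3894 - \left(46 + 1\right)\right) \frac{1}{61218} = \left(3894 - 47\right) \frac{1}{61218} = 3847 \cdot \frac{1}{61218} = \frac{3847}{61218}$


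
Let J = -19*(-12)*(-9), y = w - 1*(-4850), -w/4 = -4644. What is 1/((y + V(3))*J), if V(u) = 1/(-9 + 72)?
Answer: -7/336491292 ≈ -2.0803e-8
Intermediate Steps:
w = 18576 (w = -4*(-4644) = 18576)
y = 23426 (y = 18576 - 1*(-4850) = 18576 + 4850 = 23426)
J = -2052 (J = 228*(-9) = -2052)
V(u) = 1/63
1/((y + V(3))*J) = 1/((23426 + 1/63)*(-2052)) = -1/2052/(1475839/63) = (63/1475839)*(-1/2052) = -7/336491292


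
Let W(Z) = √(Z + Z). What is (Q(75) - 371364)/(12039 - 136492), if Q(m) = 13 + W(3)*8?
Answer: 371351/124453 - 8*√6/124453 ≈ 2.9837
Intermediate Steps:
W(Z) = √2*√Z (W(Z) = √(2*Z) = √2*√Z)
Q(m) = 13 + 8*√6 (Q(m) = 13 + (√2*√3)*8 = 13 + √6*8 = 13 + 8*√6)
(Q(75) - 371364)/(12039 - 136492) = ((13 + 8*√6) - 371364)/(12039 - 136492) = (-371351 + 8*√6)/(-124453) = (-371351 + 8*√6)*(-1/124453) = 371351/124453 - 8*√6/124453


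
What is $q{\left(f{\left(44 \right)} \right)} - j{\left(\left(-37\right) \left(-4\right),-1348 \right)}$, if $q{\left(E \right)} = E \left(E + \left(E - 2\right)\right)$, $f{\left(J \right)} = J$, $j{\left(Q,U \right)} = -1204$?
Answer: $4988$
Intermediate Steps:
$q{\left(E \right)} = E \left(-2 + 2 E\right)$ ($q{\left(E \right)} = E \left(E + \left(E - 2\right)\right) = E \left(E + \left(-2 + E\right)\right) = E \left(-2 + 2 E\right)$)
$q{\left(f{\left(44 \right)} \right)} - j{\left(\left(-37\right) \left(-4\right),-1348 \right)} = 2 \cdot 44 \left(-1 + 44\right) - -1204 = 2 \cdot 44 \cdot 43 + 1204 = 3784 + 1204 = 4988$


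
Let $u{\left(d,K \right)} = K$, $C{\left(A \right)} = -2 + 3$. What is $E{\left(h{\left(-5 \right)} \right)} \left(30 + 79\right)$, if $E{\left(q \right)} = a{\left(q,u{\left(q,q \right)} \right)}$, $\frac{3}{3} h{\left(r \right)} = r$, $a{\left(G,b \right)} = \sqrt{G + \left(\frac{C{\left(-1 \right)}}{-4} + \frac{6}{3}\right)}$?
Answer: $\frac{109 i \sqrt{13}}{2} \approx 196.5 i$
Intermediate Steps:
$C{\left(A \right)} = 1$
$a{\left(G,b \right)} = \sqrt{\frac{7}{4} + G}$ ($a{\left(G,b \right)} = \sqrt{G + \left(1 \frac{1}{-4} + \frac{6}{3}\right)} = \sqrt{G + \left(1 \left(- \frac{1}{4}\right) + 6 \cdot \frac{1}{3}\right)} = \sqrt{G + \left(- \frac{1}{4} + 2\right)} = \sqrt{G + \frac{7}{4}} = \sqrt{\frac{7}{4} + G}$)
$h{\left(r \right)} = r$
$E{\left(q \right)} = \frac{\sqrt{7 + 4 q}}{2}$
$E{\left(h{\left(-5 \right)} \right)} \left(30 + 79\right) = \frac{\sqrt{7 + 4 \left(-5\right)}}{2} \left(30 + 79\right) = \frac{\sqrt{7 - 20}}{2} \cdot 109 = \frac{\sqrt{-13}}{2} \cdot 109 = \frac{i \sqrt{13}}{2} \cdot 109 = \frac{109 i \sqrt{13}}{2}$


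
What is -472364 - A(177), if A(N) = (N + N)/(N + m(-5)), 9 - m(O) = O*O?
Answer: -76050958/161 ≈ -4.7237e+5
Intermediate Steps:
m(O) = 9 - O² (m(O) = 9 - O*O = 9 - O²)
A(N) = 2*N/(-16 + N) (A(N) = (N + N)/(N + (9 - 1*(-5)²)) = (2*N)/(N + (9 - 1*25)) = (2*N)/(N + (9 - 25)) = (2*N)/(N - 16) = (2*N)/(-16 + N) = 2*N/(-16 + N))
-472364 - A(177) = -472364 - 2*177/(-16 + 177) = -472364 - 2*177/161 = -472364 - 1*354/161 = -472364 - 354/161 = -76050958/161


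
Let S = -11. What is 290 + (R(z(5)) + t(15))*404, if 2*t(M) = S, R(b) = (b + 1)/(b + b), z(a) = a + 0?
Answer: -8448/5 ≈ -1689.6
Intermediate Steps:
z(a) = a
R(b) = (1 + b)/(2*b) (R(b) = (1 + b)/((2*b)) = (1 + b)*(1/(2*b)) = (1 + b)/(2*b))
t(M) = -11/2 (t(M) = (½)*(-11) = -11/2)
290 + (R(z(5)) + t(15))*404 = 290 + ((½)*(1 + 5)/5 - 11/2)*404 = 290 + ((½)*(⅕)*6 - 11/2)*404 = 290 + (⅗ - 11/2)*404 = 290 - 49/10*404 = 290 - 9898/5 = -8448/5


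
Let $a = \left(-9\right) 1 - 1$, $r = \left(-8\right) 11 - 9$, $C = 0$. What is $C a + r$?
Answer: $-97$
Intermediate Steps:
$r = -97$ ($r = -88 - 9 = -97$)
$a = -10$ ($a = -9 - 1 = -10$)
$C a + r = 0 \left(-10\right) - 97 = 0 - 97 = -97$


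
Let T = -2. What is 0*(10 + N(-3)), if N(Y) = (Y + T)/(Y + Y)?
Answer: 0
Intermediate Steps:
N(Y) = (-2 + Y)/(2*Y) (N(Y) = (Y - 2)/(Y + Y) = (-2 + Y)/((2*Y)) = (-2 + Y)*(1/(2*Y)) = (-2 + Y)/(2*Y))
0*(10 + N(-3)) = 0*(10 + (1/2)*(-2 - 3)/(-3)) = 0*(10 + (1/2)*(-1/3)*(-5)) = 0*(10 + 5/6) = 0*(65/6) = 0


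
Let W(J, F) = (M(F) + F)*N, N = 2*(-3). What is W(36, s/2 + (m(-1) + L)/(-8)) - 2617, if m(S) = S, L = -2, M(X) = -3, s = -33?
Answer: -10009/4 ≈ -2502.3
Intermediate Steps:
N = -6
W(J, F) = 18 - 6*F (W(J, F) = (-3 + F)*(-6) = 18 - 6*F)
W(36, s/2 + (m(-1) + L)/(-8)) - 2617 = (18 - 6*(-33/2 + (-1 - 2)/(-8))) - 2617 = (18 - 6*(-33*1/2 - 3*(-1/8))) - 2617 = (18 - 6*(-33/2 + 3/8)) - 2617 = (18 - 6*(-129/8)) - 2617 = (18 + 387/4) - 2617 = 459/4 - 2617 = -10009/4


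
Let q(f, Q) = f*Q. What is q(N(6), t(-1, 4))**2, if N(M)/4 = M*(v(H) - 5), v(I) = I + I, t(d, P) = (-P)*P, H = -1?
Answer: 7225344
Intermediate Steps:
t(d, P) = -P**2
v(I) = 2*I
N(M) = -28*M (N(M) = 4*(M*(2*(-1) - 5)) = 4*(M*(-2 - 5)) = 4*(M*(-7)) = 4*(-7*M) = -28*M)
q(f, Q) = Q*f
q(N(6), t(-1, 4))**2 = ((-1*4**2)*(-28*6))**2 = (-1*16*(-168))**2 = (-16*(-168))**2 = 2688**2 = 7225344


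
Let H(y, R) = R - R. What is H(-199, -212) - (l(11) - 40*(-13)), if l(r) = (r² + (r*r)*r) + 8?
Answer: -1980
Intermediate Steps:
H(y, R) = 0
l(r) = 8 + r² + r³ (l(r) = (r² + r²*r) + 8 = (r² + r³) + 8 = 8 + r² + r³)
H(-199, -212) - (l(11) - 40*(-13)) = 0 - ((8 + 11² + 11³) - 40*(-13)) = 0 - ((8 + 121 + 1331) + 520) = 0 - (1460 + 520) = 0 - 1*1980 = 0 - 1980 = -1980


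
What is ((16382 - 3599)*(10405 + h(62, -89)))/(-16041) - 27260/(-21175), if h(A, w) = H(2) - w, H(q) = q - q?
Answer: -189338593646/22644545 ≈ -8361.3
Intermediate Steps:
H(q) = 0
h(A, w) = -w (h(A, w) = 0 - w = -w)
((16382 - 3599)*(10405 + h(62, -89)))/(-16041) - 27260/(-21175) = ((16382 - 3599)*(10405 - 1*(-89)))/(-16041) - 27260/(-21175) = (12783*(10405 + 89))*(-1/16041) - 27260*(-1/21175) = (12783*10494)*(-1/16041) + 5452/4235 = 134144802*(-1/16041) + 5452/4235 = -44714934/5347 + 5452/4235 = -189338593646/22644545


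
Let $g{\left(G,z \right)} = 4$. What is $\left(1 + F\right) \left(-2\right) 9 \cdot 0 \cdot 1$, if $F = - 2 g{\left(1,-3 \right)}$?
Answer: $0$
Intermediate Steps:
$F = -8$ ($F = \left(-2\right) 4 = -8$)
$\left(1 + F\right) \left(-2\right) 9 \cdot 0 \cdot 1 = \left(1 - 8\right) \left(-2\right) 9 \cdot 0 \cdot 1 = \left(-7\right) \left(-2\right) 0 \cdot 1 = 14 \cdot 0 \cdot 1 = 0 \cdot 1 = 0$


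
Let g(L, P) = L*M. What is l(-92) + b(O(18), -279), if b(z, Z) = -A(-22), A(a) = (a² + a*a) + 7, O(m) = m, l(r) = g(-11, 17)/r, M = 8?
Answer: -22403/23 ≈ -974.04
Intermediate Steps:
g(L, P) = 8*L (g(L, P) = L*8 = 8*L)
l(r) = -88/r (l(r) = (8*(-11))/r = -88/r)
A(a) = 7 + 2*a² (A(a) = (a² + a²) + 7 = 2*a² + 7 = 7 + 2*a²)
b(z, Z) = -975 (b(z, Z) = -(7 + 2*(-22)²) = -(7 + 2*484) = -(7 + 968) = -1*975 = -975)
l(-92) + b(O(18), -279) = -88/(-92) - 975 = -88*(-1/92) - 975 = 22/23 - 975 = -22403/23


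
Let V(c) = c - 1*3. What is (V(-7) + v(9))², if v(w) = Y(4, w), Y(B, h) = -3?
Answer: 169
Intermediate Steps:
V(c) = -3 + c (V(c) = c - 3 = -3 + c)
v(w) = -3
(V(-7) + v(9))² = ((-3 - 7) - 3)² = (-10 - 3)² = (-13)² = 169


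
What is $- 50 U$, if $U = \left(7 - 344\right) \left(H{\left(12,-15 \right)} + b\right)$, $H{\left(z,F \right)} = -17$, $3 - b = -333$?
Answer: $5375150$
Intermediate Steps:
$b = 336$ ($b = 3 - -333 = 3 + 333 = 336$)
$U = -107503$ ($U = \left(7 - 344\right) \left(-17 + 336\right) = \left(-337\right) 319 = -107503$)
$- 50 U = \left(-50\right) \left(-107503\right) = 5375150$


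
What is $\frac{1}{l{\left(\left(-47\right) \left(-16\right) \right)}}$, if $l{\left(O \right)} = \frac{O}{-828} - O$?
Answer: $- \frac{207}{155852} \approx -0.0013282$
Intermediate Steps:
$l{\left(O \right)} = - \frac{829 O}{828}$ ($l{\left(O \right)} = O \left(- \frac{1}{828}\right) - O = - \frac{O}{828} - O = - \frac{829 O}{828}$)
$\frac{1}{l{\left(\left(-47\right) \left(-16\right) \right)}} = \frac{1}{\left(- \frac{829}{828}\right) \left(\left(-47\right) \left(-16\right)\right)} = \frac{1}{\left(- \frac{829}{828}\right) 752} = \frac{1}{- \frac{155852}{207}} = - \frac{207}{155852}$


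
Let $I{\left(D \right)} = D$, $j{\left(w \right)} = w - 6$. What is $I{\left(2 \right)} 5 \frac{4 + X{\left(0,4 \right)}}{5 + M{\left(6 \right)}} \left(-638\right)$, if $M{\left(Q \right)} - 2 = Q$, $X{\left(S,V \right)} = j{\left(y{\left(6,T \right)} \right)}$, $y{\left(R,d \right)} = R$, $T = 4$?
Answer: $- \frac{25520}{13} \approx -1963.1$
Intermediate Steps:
$j{\left(w \right)} = -6 + w$ ($j{\left(w \right)} = w - 6 = -6 + w$)
$X{\left(S,V \right)} = 0$ ($X{\left(S,V \right)} = -6 + 6 = 0$)
$M{\left(Q \right)} = 2 + Q$
$I{\left(2 \right)} 5 \frac{4 + X{\left(0,4 \right)}}{5 + M{\left(6 \right)}} \left(-638\right) = 2 \cdot 5 \frac{4 + 0}{5 + \left(2 + 6\right)} \left(-638\right) = 10 \frac{4}{5 + 8} \left(-638\right) = 10 \cdot \frac{4}{13} \left(-638\right) = \frac{40}{13} \left(-638\right) = - \frac{25520}{13}$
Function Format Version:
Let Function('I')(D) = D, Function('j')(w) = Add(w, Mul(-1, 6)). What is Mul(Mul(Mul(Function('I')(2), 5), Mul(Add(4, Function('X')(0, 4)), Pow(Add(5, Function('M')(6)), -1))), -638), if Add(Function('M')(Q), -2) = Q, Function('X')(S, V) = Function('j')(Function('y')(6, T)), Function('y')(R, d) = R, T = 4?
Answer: Rational(-25520, 13) ≈ -1963.1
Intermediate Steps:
Function('j')(w) = Add(-6, w) (Function('j')(w) = Add(w, -6) = Add(-6, w))
Function('X')(S, V) = 0 (Function('X')(S, V) = Add(-6, 6) = 0)
Function('M')(Q) = Add(2, Q)
Mul(Mul(Mul(Function('I')(2), 5), Mul(Add(4, Function('X')(0, 4)), Pow(Add(5, Function('M')(6)), -1))), -638) = Mul(Mul(Mul(2, 5), Mul(Add(4, 0), Pow(Add(5, Add(2, 6)), -1))), -638) = Mul(Mul(10, Mul(4, Pow(Add(5, 8), -1))), -638) = Mul(Mul(10, Mul(4, Pow(13, -1))), -638) = Mul(Mul(10, Mul(4, Rational(1, 13))), -638) = Mul(Mul(10, Rational(4, 13)), -638) = Mul(Rational(40, 13), -638) = Rational(-25520, 13)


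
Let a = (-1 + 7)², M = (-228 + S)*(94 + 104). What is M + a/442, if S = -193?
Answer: -18422100/221 ≈ -83358.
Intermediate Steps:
M = -83358 (M = (-228 - 193)*(94 + 104) = -421*198 = -83358)
a = 36 (a = 6² = 36)
M + a/442 = -83358 + 36/442 = -83358 + (1/442)*36 = -83358 + 18/221 = -18422100/221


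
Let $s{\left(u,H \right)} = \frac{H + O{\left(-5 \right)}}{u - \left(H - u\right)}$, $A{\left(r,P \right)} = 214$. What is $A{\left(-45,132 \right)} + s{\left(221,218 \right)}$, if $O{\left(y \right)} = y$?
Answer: $\frac{48149}{224} \approx 214.95$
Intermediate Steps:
$s{\left(u,H \right)} = \frac{-5 + H}{- H + 2 u}$ ($s{\left(u,H \right)} = \frac{H - 5}{u - \left(H - u\right)} = \frac{-5 + H}{- H + 2 u}$)
$A{\left(-45,132 \right)} + s{\left(221,218 \right)} = 214 + \frac{5 - 218}{218 - 442} = 214 + \frac{1}{-224} \left(-213\right) = 214 - - \frac{213}{224} = 214 + \frac{213}{224} = \frac{48149}{224}$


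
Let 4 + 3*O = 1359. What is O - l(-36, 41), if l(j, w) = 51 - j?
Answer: 1094/3 ≈ 364.67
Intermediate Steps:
O = 1355/3 (O = -4/3 + (1/3)*1359 = -4/3 + 453 = 1355/3 ≈ 451.67)
O - l(-36, 41) = 1355/3 - (51 - 1*(-36)) = 1355/3 - (51 + 36) = 1355/3 - 1*87 = 1355/3 - 87 = 1094/3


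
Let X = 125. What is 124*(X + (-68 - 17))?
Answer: 4960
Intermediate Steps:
124*(X + (-68 - 17)) = 124*(125 + (-68 - 17)) = 124*(125 - 85) = 124*40 = 4960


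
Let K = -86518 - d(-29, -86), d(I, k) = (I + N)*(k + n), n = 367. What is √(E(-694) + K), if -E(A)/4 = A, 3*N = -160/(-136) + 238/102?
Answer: 2*I*√49368119/51 ≈ 275.54*I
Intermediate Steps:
N = 179/153 (N = (-160/(-136) + 238/102)/3 = (-160*(-1/136) + 238*(1/102))/3 = (20/17 + 7/3)/3 = (⅓)*(179/51) = 179/153 ≈ 1.1699)
E(A) = -4*A
d(I, k) = (367 + k)*(179/153 + I) (d(I, k) = (I + 179/153)*(k + 367) = (179/153 + I)*(367 + k) = (367 + k)*(179/153 + I))
K = -12040756/153 (K = -86518 - (65693/153 + 367*(-29) + (179/153)*(-86) - 29*(-86)) = -86518 - (65693/153 - 10643 - 15394/153 + 2494) = -86518 - 1*(-1196498/153) = -86518 + 1196498/153 = -12040756/153 ≈ -78698.)
√(E(-694) + K) = √(-4*(-694) - 12040756/153) = √(2776 - 12040756/153) = √(-11616028/153) = 2*I*√49368119/51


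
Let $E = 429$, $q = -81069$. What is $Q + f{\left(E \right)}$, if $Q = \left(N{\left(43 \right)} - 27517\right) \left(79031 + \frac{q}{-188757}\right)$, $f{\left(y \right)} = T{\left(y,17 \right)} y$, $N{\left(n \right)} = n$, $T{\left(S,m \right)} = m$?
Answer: $- \frac{45538721056807}{20973} \approx -2.1713 \cdot 10^{9}$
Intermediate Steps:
$f{\left(y \right)} = 17 y$
$Q = - \frac{45538874012896}{20973}$ ($Q = \left(43 - 27517\right) \left(79031 - \frac{81069}{-188757}\right) = - 27474 \left(79031 - - \frac{27023}{62919}\right) = - 27474 \left(79031 + \frac{27023}{62919}\right) = \left(-27474\right) \frac{4972578512}{62919} = - \frac{45538874012896}{20973} \approx -2.1713 \cdot 10^{9}$)
$Q + f{\left(E \right)} = - \frac{45538874012896}{20973} + 17 \cdot 429 = - \frac{45538874012896}{20973} + 7293 = - \frac{45538721056807}{20973}$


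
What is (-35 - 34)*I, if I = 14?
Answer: -966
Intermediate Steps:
(-35 - 34)*I = (-35 - 34)*14 = -69*14 = -966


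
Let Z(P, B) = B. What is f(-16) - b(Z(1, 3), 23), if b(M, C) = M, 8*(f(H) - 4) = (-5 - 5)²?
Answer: 27/2 ≈ 13.500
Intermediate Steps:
f(H) = 33/2 (f(H) = 4 + (-5 - 5)²/8 = 4 + (⅛)*(-10)² = 4 + (⅛)*100 = 4 + 25/2 = 33/2)
f(-16) - b(Z(1, 3), 23) = 33/2 - 1*3 = 33/2 - 3 = 27/2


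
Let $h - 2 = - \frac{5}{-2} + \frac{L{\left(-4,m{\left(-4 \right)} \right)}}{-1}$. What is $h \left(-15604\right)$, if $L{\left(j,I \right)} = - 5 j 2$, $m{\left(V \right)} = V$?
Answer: $553942$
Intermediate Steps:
$L{\left(j,I \right)} = - 10 j$
$h = - \frac{71}{2}$ ($h = 2 + \left(- \frac{5}{-2} + \frac{\left(-10\right) \left(-4\right)}{-1}\right) = 2 + \left(\left(-5\right) \left(- \frac{1}{2}\right) + 40 \left(-1\right)\right) = 2 + \left(\frac{5}{2} - 40\right) = 2 - \frac{75}{2} = - \frac{71}{2} \approx -35.5$)
$h \left(-15604\right) = \left(- \frac{71}{2}\right) \left(-15604\right) = 553942$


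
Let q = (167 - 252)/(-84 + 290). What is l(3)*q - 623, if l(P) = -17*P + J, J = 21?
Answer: -62894/103 ≈ -610.62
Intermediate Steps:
q = -85/206 ≈ -0.41262
l(P) = 21 - 17*P (l(P) = -17*P + 21 = 21 - 17*P)
l(3)*q - 623 = (21 - 17*3)*(-85/206) - 623 = (21 - 51)*(-85/206) - 623 = -30*(-85/206) - 623 = 1275/103 - 623 = -62894/103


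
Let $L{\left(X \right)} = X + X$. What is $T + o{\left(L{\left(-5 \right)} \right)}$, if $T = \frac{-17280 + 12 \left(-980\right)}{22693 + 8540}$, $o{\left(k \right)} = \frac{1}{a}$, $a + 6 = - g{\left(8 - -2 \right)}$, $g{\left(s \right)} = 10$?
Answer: $- \frac{165291}{166576} \approx -0.99229$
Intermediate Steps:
$L{\left(X \right)} = 2 X$
$a = -16$ ($a = -6 - 10 = -16$)
$o{\left(k \right)} = - \frac{1}{16}$ ($o{\left(k \right)} = \frac{1}{-16} = - \frac{1}{16}$)
$T = - \frac{9680}{10411}$ ($T = \frac{-17280 - 11760}{31233} = \left(-29040\right) \frac{1}{31233} = - \frac{9680}{10411} \approx -0.92979$)
$T + o{\left(L{\left(-5 \right)} \right)} = - \frac{9680}{10411} - \frac{1}{16} = - \frac{165291}{166576}$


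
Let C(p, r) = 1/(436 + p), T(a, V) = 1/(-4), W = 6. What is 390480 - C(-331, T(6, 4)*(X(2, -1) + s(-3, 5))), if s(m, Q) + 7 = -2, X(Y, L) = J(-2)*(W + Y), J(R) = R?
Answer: 41000399/105 ≈ 3.9048e+5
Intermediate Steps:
X(Y, L) = -12 - 2*Y (X(Y, L) = -2*(6 + Y) = -12 - 2*Y)
s(m, Q) = -9 (s(m, Q) = -7 - 2 = -9)
T(a, V) = -¼
390480 - C(-331, T(6, 4)*(X(2, -1) + s(-3, 5))) = 390480 - 1/(436 - 331) = 390480 - 1/105 = 41000399/105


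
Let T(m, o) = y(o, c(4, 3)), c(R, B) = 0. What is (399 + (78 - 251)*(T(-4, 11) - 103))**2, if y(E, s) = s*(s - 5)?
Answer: 331895524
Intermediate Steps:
y(E, s) = s*(-5 + s)
T(m, o) = 0 (T(m, o) = 0*(-5 + 0) = 0*(-5) = 0)
(399 + (78 - 251)*(T(-4, 11) - 103))**2 = (399 + (78 - 251)*(0 - 103))**2 = (399 - 173*(-103))**2 = (399 + 17819)**2 = 18218**2 = 331895524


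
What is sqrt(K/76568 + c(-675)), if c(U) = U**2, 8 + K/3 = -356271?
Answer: sqrt(667772999212146)/38284 ≈ 674.99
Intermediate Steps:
K = -1068837 (K = -24 + 3*(-356271) = -24 - 1068813 = -1068837)
sqrt(K/76568 + c(-675)) = sqrt(-1068837/76568 + (-675)**2) = sqrt(-1068837*1/76568 + 455625) = sqrt(-1068837/76568 + 455625) = sqrt(34885226163/76568) = sqrt(667772999212146)/38284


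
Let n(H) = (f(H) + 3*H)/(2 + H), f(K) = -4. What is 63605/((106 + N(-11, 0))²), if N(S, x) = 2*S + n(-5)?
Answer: 572445/73441 ≈ 7.7946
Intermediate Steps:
n(H) = (-4 + 3*H)/(2 + H)
N(S, x) = 19/3 + 2*S (N(S, x) = 2*S + (-4 + 3*(-5))/(2 - 5) = 2*S + (-4 - 15)/(-3) = 2*S - ⅓*(-19) = 2*S + 19/3 = 19/3 + 2*S)
63605/((106 + N(-11, 0))²) = 63605/((106 + (19/3 + 2*(-11)))²) = 63605/((106 + (19/3 - 22))²) = 63605/((106 - 47/3)²) = 63605/((271/3)²) = 63605/(73441/9) = 63605*(9/73441) = 572445/73441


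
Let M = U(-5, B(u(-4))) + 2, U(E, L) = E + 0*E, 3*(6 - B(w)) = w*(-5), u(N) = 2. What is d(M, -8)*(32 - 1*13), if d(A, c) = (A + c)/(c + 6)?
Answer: 209/2 ≈ 104.50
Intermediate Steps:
B(w) = 6 + 5*w/3 (B(w) = 6 - w*(-5)/3 = 6 - (-5)*w/3 = 6 + 5*w/3)
U(E, L) = E (U(E, L) = E + 0 = E)
M = -3 (M = -5 + 2 = -3)
d(A, c) = (A + c)/(6 + c)
d(M, -8)*(32 - 1*13) = ((-3 - 8)/(6 - 8))*(32 - 1*13) = (-11/(-2))*(32 - 13) = -½*(-11)*19 = (11/2)*19 = 209/2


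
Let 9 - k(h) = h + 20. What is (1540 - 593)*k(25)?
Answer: -34092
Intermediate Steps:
k(h) = -11 - h (k(h) = 9 - (h + 20) = 9 - (20 + h) = 9 + (-20 - h) = -11 - h)
(1540 - 593)*k(25) = (1540 - 593)*(-11 - 1*25) = 947*(-11 - 25) = 947*(-36) = -34092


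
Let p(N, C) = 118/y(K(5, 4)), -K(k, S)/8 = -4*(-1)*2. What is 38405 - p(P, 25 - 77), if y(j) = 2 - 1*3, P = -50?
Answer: 38523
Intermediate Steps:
K(k, S) = -64 (K(k, S) = -8*(-4*(-1))*2 = -32*2 = -8*8 = -64)
y(j) = -1 (y(j) = 2 - 3 = -1)
p(N, C) = -118 (p(N, C) = 118/(-1) = 118*(-1) = -118)
38405 - p(P, 25 - 77) = 38405 - 1*(-118) = 38405 + 118 = 38523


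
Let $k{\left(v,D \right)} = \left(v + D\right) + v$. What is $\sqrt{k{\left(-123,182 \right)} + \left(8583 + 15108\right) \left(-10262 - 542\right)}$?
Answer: $2 i \sqrt{63989407} \approx 15999.0 i$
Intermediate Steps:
$k{\left(v,D \right)} = D + 2 v$ ($k{\left(v,D \right)} = \left(D + v\right) + v = D + 2 v$)
$\sqrt{k{\left(-123,182 \right)} + \left(8583 + 15108\right) \left(-10262 - 542\right)} = \sqrt{\left(182 + 2 \left(-123\right)\right) + \left(8583 + 15108\right) \left(-10262 - 542\right)} = \sqrt{\left(182 - 246\right) + 23691 \left(-10804\right)} = \sqrt{-64 - 255957564} = \sqrt{-255957628} = 2 i \sqrt{63989407}$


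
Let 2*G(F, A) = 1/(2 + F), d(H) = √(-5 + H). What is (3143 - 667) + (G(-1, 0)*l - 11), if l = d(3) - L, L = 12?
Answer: 2459 + I*√2/2 ≈ 2459.0 + 0.70711*I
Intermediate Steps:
G(F, A) = 1/(2*(2 + F))
l = -12 + I*√2 (l = √(-5 + 3) - 1*12 = √(-2) - 12 = I*√2 - 12 = -12 + I*√2 ≈ -12.0 + 1.4142*I)
(3143 - 667) + (G(-1, 0)*l - 11) = (3143 - 667) + ((1/(2*(2 - 1)))*(-12 + I*√2) - 11) = 2476 + (((½)/1)*(-12 + I*√2) - 11) = 2476 + (((½)*1)*(-12 + I*√2) - 11) = 2476 + ((-12 + I*√2)/2 - 11) = 2476 + ((-6 + I*√2/2) - 11) = 2476 + (-17 + I*√2/2) = 2459 + I*√2/2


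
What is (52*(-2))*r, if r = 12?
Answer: -1248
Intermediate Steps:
(52*(-2))*r = (52*(-2))*12 = -104*12 = -1248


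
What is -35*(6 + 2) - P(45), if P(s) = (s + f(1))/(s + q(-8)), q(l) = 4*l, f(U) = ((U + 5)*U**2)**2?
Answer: -3721/13 ≈ -286.23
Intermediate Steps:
f(U) = U**4*(5 + U)**2 (f(U) = ((5 + U)*U**2)**2 = (U**2*(5 + U))**2 = U**4*(5 + U)**2)
P(s) = (36 + s)/(-32 + s) (P(s) = (s + 1**4*(5 + 1)**2)/(s + 4*(-8)) = (s + 1*6**2)/(s - 32) = (s + 1*36)/(-32 + s) = (s + 36)/(-32 + s) = (36 + s)/(-32 + s))
-35*(6 + 2) - P(45) = -35*(6 + 2) - (36 + 45)/(-32 + 45) = -35*8 - 81/13 = -280 - 81/13 = -3721/13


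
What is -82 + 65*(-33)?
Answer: -2227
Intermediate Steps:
-82 + 65*(-33) = -82 - 2145 = -2227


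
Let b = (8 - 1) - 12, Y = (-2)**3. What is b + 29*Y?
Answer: -237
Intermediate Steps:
Y = -8
b = -5 (b = 7 - 12 = -5)
b + 29*Y = -5 + 29*(-8) = -5 - 232 = -237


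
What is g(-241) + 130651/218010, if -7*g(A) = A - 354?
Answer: 18661501/218010 ≈ 85.599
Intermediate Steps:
g(A) = 354/7 - A/7 (g(A) = -(A - 354)/7 = -(-354 + A)/7 = 354/7 - A/7)
g(-241) + 130651/218010 = (354/7 - 1/7*(-241)) + 130651/218010 = (354/7 + 241/7) + 130651*(1/218010) = 85 + 130651/218010 = 18661501/218010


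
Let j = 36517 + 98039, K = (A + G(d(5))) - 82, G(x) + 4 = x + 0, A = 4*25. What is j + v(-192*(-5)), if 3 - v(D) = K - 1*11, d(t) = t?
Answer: 134551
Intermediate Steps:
A = 100
G(x) = -4 + x (G(x) = -4 + (x + 0) = -4 + x)
K = 19 (K = (100 + (-4 + 5)) - 82 = (100 + 1) - 82 = 101 - 82 = 19)
v(D) = -5 (v(D) = 3 - (19 - 1*11) = 3 - (19 - 11) = 3 - 1*8 = 3 - 8 = -5)
j = 134556
j + v(-192*(-5)) = 134556 - 5 = 134551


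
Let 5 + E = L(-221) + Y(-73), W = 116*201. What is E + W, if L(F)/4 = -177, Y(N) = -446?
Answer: 22157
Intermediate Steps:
W = 23316
L(F) = -708 (L(F) = 4*(-177) = -708)
E = -1159 (E = -5 + (-708 - 446) = -5 - 1154 = -1159)
E + W = -1159 + 23316 = 22157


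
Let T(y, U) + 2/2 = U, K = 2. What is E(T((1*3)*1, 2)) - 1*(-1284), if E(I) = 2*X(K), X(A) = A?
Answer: 1288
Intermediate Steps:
T(y, U) = -1 + U
E(I) = 4 (E(I) = 2*2 = 4)
E(T((1*3)*1, 2)) - 1*(-1284) = 4 - 1*(-1284) = 4 + 1284 = 1288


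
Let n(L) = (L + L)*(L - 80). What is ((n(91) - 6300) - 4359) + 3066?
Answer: -5591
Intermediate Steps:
n(L) = 2*L*(-80 + L) (n(L) = (2*L)*(-80 + L) = 2*L*(-80 + L))
((n(91) - 6300) - 4359) + 3066 = ((2*91*(-80 + 91) - 6300) - 4359) + 3066 = ((2*91*11 - 6300) - 4359) + 3066 = ((2002 - 6300) - 4359) + 3066 = (-4298 - 4359) + 3066 = -8657 + 3066 = -5591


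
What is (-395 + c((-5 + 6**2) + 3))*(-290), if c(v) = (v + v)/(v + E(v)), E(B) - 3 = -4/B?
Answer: 71487610/627 ≈ 1.1402e+5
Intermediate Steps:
E(B) = 3 - 4/B
c(v) = 2*v/(3 + v - 4/v) (c(v) = (v + v)/(v + (3 - 4/v)) = (2*v)/(3 + v - 4/v) = 2*v/(3 + v - 4/v))
(-395 + c((-5 + 6**2) + 3))*(-290) = (-395 + 2*((-5 + 6**2) + 3)**2/(-4 + ((-5 + 6**2) + 3)**2 + 3*((-5 + 6**2) + 3)))*(-290) = (-395 + 2*((-5 + 36) + 3)**2/(-4 + ((-5 + 36) + 3)**2 + 3*((-5 + 36) + 3)))*(-290) = (-395 + 2*(31 + 3)**2/(-4 + (31 + 3)**2 + 3*(31 + 3)))*(-290) = (-395 + 2*34**2/(-4 + 34**2 + 3*34))*(-290) = (-395 + 2*1156/(-4 + 1156 + 102))*(-290) = (-395 + 2*1156/1254)*(-290) = (-395 + 2*1156*(1/1254))*(-290) = (-395 + 1156/627)*(-290) = -246509/627*(-290) = 71487610/627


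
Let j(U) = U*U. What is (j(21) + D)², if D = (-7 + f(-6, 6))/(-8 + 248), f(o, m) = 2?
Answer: 448041889/2304 ≈ 1.9446e+5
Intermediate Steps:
j(U) = U²
D = -1/48 (D = (-7 + 2)/(-8 + 248) = -5/240 = -5*1/240 = -1/48 ≈ -0.020833)
(j(21) + D)² = (21² - 1/48)² = (441 - 1/48)² = (21167/48)² = 448041889/2304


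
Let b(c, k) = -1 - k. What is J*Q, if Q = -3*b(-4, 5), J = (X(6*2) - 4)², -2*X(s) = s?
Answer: 1800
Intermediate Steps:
X(s) = -s/2
J = 100 (J = (-3*2 - 4)² = (-½*12 - 4)² = (-6 - 4)² = (-10)² = 100)
Q = 18 (Q = -3*(-1 - 1*5) = -3*(-1 - 5) = -3*(-6) = 18)
J*Q = 100*18 = 1800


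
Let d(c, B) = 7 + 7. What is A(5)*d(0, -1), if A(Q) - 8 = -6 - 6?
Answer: -56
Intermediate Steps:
A(Q) = -4 (A(Q) = 8 + (-6 - 6) = 8 - 12 = -4)
d(c, B) = 14
A(5)*d(0, -1) = -4*14 = -56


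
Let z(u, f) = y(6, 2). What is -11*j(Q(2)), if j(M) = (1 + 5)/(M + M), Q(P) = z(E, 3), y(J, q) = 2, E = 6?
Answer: -33/2 ≈ -16.500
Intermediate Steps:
z(u, f) = 2
Q(P) = 2
j(M) = 3/M (j(M) = 6/((2*M)) = 6*(1/(2*M)) = 3/M)
-11*j(Q(2)) = -33/2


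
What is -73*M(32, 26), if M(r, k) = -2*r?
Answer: 4672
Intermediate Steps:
-73*M(32, 26) = -(-146)*32 = -73*(-64) = 4672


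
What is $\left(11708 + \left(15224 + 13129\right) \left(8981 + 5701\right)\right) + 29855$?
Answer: $416320309$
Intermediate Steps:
$\left(11708 + \left(15224 + 13129\right) \left(8981 + 5701\right)\right) + 29855 = \left(11708 + 28353 \cdot 14682\right) + 29855 = \left(11708 + 416278746\right) + 29855 = 416290454 + 29855 = 416320309$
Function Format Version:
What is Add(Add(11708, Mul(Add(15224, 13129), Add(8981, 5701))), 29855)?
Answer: 416320309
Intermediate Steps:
Add(Add(11708, Mul(Add(15224, 13129), Add(8981, 5701))), 29855) = Add(Add(11708, Mul(28353, 14682)), 29855) = Add(Add(11708, 416278746), 29855) = Add(416290454, 29855) = 416320309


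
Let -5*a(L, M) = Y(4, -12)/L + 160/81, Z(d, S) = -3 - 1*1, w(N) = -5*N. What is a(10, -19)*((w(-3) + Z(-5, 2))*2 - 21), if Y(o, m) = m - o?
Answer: -152/2025 ≈ -0.075062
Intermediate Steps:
Z(d, S) = -4 (Z(d, S) = -3 - 1 = -4)
a(L, M) = -32/81 + 16/(5*L) (a(L, M) = -((-12 - 1*4)/L + 160/81)/5 = -((-12 - 4)/L + 160*(1/81))/5 = -(-16/L + 160/81)/5 = -(160/81 - 16/L)/5 = -32/81 + 16/(5*L))
a(10, -19)*((w(-3) + Z(-5, 2))*2 - 21) = ((16/405)*(81 - 10*10)/10)*((-5*(-3) - 4)*2 - 21) = ((16/405)*(⅒)*(81 - 100))*((15 - 4)*2 - 21) = ((16/405)*(⅒)*(-19))*(11*2 - 21) = -152*(22 - 21)/2025 = -152/2025*1 = -152/2025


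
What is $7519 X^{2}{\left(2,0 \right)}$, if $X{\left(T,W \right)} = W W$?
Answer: $0$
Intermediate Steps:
$X{\left(T,W \right)} = W^{2}$
$7519 X^{2}{\left(2,0 \right)} = 7519 \left(0^{2}\right)^{2} = 7519 \cdot 0^{2} = 7519 \cdot 0 = 0$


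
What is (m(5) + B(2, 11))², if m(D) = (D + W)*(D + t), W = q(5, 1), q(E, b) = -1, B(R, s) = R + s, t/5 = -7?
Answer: 11449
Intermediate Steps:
t = -35 (t = 5*(-7) = -35)
W = -1
m(D) = (-1 + D)*(-35 + D) (m(D) = (D - 1)*(D - 35) = (-1 + D)*(-35 + D))
(m(5) + B(2, 11))² = ((35 + 5² - 36*5) + (2 + 11))² = ((35 + 25 - 180) + 13)² = (-120 + 13)² = (-107)² = 11449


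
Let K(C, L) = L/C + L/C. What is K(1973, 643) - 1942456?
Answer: -3832464402/1973 ≈ -1.9425e+6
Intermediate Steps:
K(C, L) = 2*L/C
K(1973, 643) - 1942456 = 2*643/1973 - 1942456 = 2*643*(1/1973) - 1942456 = 1286/1973 - 1942456 = -3832464402/1973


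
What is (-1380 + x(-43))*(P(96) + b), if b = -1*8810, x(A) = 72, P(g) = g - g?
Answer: 11523480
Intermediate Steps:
P(g) = 0
b = -8810
(-1380 + x(-43))*(P(96) + b) = (-1380 + 72)*(0 - 8810) = -1308*(-8810) = 11523480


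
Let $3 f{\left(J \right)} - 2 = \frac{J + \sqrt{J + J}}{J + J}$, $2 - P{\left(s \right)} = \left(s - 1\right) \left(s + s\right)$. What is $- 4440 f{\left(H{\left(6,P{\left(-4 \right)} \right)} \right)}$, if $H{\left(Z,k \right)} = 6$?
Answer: $-3700 - \frac{740 \sqrt{3}}{3} \approx -4127.2$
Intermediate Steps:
$P{\left(s \right)} = 2 - 2 s \left(-1 + s\right)$ ($P{\left(s \right)} = 2 - \left(s - 1\right) \left(s + s\right) = 2 - \left(-1 + s\right) 2 s = 2 - 2 s \left(-1 + s\right)$)
$f{\left(J \right)} = \frac{2}{3} + \frac{J + \sqrt{2} \sqrt{J}}{6 J}$ ($f{\left(J \right)} = \frac{2}{3} + \frac{\left(J + \sqrt{J + J}\right) \frac{1}{J + J}}{3} = \frac{2}{3} + \frac{\left(J + \sqrt{2 J}\right) \frac{1}{2 J}}{3} = \frac{2}{3} + \frac{\left(J + \sqrt{2} \sqrt{J}\right) \frac{1}{2 J}}{3} = \frac{2}{3} + \frac{\frac{1}{2} \frac{1}{J} \left(J + \sqrt{2} \sqrt{J}\right)}{3} = \frac{2}{3} + \frac{J + \sqrt{2} \sqrt{J}}{6 J}$)
$- 4440 f{\left(H{\left(6,P{\left(-4 \right)} \right)} \right)} = - 4440 \left(\frac{5}{6} + \frac{\sqrt{2}}{6 \sqrt{6}}\right) = - 4440 \left(\frac{5}{6} + \frac{\sqrt{2} \frac{\sqrt{6}}{6}}{6}\right) = - 4440 \left(\frac{5}{6} + \frac{\sqrt{3}}{18}\right) = -3700 - \frac{740 \sqrt{3}}{3}$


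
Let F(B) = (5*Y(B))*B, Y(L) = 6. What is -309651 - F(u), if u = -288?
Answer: -301011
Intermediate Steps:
F(B) = 30*B (F(B) = (5*6)*B = 30*B)
-309651 - F(u) = -309651 - 30*(-288) = -309651 - 1*(-8640) = -309651 + 8640 = -301011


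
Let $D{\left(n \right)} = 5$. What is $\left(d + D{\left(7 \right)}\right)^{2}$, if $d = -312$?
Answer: $94249$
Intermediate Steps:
$\left(d + D{\left(7 \right)}\right)^{2} = \left(-312 + 5\right)^{2} = \left(-307\right)^{2} = 94249$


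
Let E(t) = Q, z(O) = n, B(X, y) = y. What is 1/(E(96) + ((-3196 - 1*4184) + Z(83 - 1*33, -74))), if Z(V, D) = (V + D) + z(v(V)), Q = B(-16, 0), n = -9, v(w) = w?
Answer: -1/7413 ≈ -0.00013490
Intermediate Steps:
z(O) = -9
Q = 0
Z(V, D) = -9 + D + V (Z(V, D) = (V + D) - 9 = (D + V) - 9 = -9 + D + V)
E(t) = 0
1/(E(96) + ((-3196 - 1*4184) + Z(83 - 1*33, -74))) = 1/(0 + ((-3196 - 1*4184) + (-9 - 74 + (83 - 1*33)))) = 1/(0 + ((-3196 - 4184) + (-9 - 74 + (83 - 33)))) = 1/(0 + (-7380 + (-9 - 74 + 50))) = 1/(0 + (-7380 - 33)) = 1/(0 - 7413) = 1/(-7413) = -1/7413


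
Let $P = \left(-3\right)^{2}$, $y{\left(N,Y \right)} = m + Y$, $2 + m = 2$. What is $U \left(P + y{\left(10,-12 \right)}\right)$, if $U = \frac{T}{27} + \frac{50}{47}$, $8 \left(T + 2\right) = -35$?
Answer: $- \frac{2801}{1128} \approx -2.4832$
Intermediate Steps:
$m = 0$ ($m = -2 + 2 = 0$)
$T = - \frac{51}{8}$ ($T = -2 + \frac{1}{8} \left(-35\right) = -2 - \frac{35}{8} = - \frac{51}{8} \approx -6.375$)
$U = \frac{2801}{3384}$ ($U = - \frac{51}{8 \cdot 27} + \frac{50}{47} = \left(- \frac{51}{8}\right) \frac{1}{27} + 50 \cdot \frac{1}{47} = - \frac{17}{72} + \frac{50}{47} = \frac{2801}{3384} \approx 0.82772$)
$y{\left(N,Y \right)} = Y$ ($y{\left(N,Y \right)} = 0 + Y = Y$)
$P = 9$
$U \left(P + y{\left(10,-12 \right)}\right) = \frac{2801 \left(9 - 12\right)}{3384} = \frac{2801}{3384} \left(-3\right) = - \frac{2801}{1128}$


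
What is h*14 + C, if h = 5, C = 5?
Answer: 75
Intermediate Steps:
h*14 + C = 5*14 + 5 = 70 + 5 = 75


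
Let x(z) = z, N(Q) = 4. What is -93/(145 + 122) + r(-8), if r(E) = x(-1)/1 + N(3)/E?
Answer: -329/178 ≈ -1.8483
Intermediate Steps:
r(E) = -1 + 4/E (r(E) = -1/1 + 4/E = -1*1 + 4/E = -1 + 4/E)
-93/(145 + 122) + r(-8) = -93/(145 + 122) + (4 - 1*(-8))/(-8) = -93/267 - (4 + 8)/8 = -93*1/267 - ⅛*12 = -31/89 - 3/2 = -329/178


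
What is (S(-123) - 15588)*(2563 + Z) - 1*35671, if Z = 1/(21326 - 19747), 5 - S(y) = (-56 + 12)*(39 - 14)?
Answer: -58668706883/1579 ≈ -3.7156e+7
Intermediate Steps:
S(y) = 1105 (S(y) = 5 - (-56 + 12)*(39 - 14) = 5 - (-44)*25 = 5 - 1*(-1100) = 5 + 1100 = 1105)
Z = 1/1579 ≈ 0.00063331
(S(-123) - 15588)*(2563 + Z) - 1*35671 = (1105 - 15588)*(2563 + 1/1579) - 1*35671 = -14483*4046978/1579 - 35671 = -58612382374/1579 - 35671 = -58668706883/1579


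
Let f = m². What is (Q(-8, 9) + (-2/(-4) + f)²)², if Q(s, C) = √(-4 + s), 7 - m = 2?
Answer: 6765009/16 + 2601*I*√3 ≈ 4.2281e+5 + 4505.1*I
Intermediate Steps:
m = 5 (m = 7 - 1*2 = 7 - 2 = 5)
f = 25 (f = 5² = 25)
(Q(-8, 9) + (-2/(-4) + f)²)² = (√(-4 - 8) + (-2/(-4) + 25)²)² = (√(-12) + (-2*(-¼) + 25)²)² = (2*I*√3 + (½ + 25)²)² = (2*I*√3 + (51/2)²)² = (2*I*√3 + 2601/4)² = (2601/4 + 2*I*√3)²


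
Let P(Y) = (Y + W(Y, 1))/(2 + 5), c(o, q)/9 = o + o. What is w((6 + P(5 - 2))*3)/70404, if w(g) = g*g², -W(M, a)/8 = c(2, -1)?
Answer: -129140163/8049524 ≈ -16.043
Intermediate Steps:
c(o, q) = 18*o (c(o, q) = 9*(o + o) = 9*(2*o) = 18*o)
W(M, a) = -288 (W(M, a) = -144*2 = -8*36 = -288)
P(Y) = -288/7 + Y/7 (P(Y) = (Y - 288)/(2 + 5) = (-288 + Y)/7 = (-288 + Y)*(⅐) = -288/7 + Y/7)
w(g) = g³
w((6 + P(5 - 2))*3)/70404 = ((6 + (-288/7 + (5 - 2)/7))*3)³/70404 = ((6 + (-288/7 + (⅐)*3))*3)³*(1/70404) = ((6 + (-288/7 + 3/7))*3)³*(1/70404) = ((6 - 285/7)*3)³*(1/70404) = (-243/7*3)³*(1/70404) = (-729/7)³*(1/70404) = -387420489/343*1/70404 = -129140163/8049524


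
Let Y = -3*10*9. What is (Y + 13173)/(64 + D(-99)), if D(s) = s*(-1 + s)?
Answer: 12903/9964 ≈ 1.2950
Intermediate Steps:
Y = -270 (Y = -30*9 = -270)
(Y + 13173)/(64 + D(-99)) = (-270 + 13173)/(64 - 99*(-1 - 99)) = 12903/(64 - 99*(-100)) = 12903/(64 + 9900) = 12903/9964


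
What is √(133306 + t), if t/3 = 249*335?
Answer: √383551 ≈ 619.31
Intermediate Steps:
t = 250245 (t = 3*(249*335) = 3*83415 = 250245)
√(133306 + t) = √(133306 + 250245) = √383551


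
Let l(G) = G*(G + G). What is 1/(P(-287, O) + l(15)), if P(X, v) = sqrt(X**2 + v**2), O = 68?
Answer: 450/115507 - sqrt(86993)/115507 ≈ 0.0013424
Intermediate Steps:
l(G) = 2*G**2 (l(G) = G*(2*G) = 2*G**2)
1/(P(-287, O) + l(15)) = 1/(sqrt((-287)**2 + 68**2) + 2*15**2) = 1/(sqrt(82369 + 4624) + 2*225) = 1/(sqrt(86993) + 450) = 1/(450 + sqrt(86993))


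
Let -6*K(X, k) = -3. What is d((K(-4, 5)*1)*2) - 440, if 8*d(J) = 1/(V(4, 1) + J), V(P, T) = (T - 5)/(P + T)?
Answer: -3515/8 ≈ -439.38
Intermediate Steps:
K(X, k) = 1/2 (K(X, k) = -1/6*(-3) = 1/2)
V(P, T) = (-5 + T)/(P + T)
d(J) = 1/(8*(-4/5 + J)) (d(J) = 1/(8*((-5 + 1)/(4 + 1) + J)) = 1/(8*(-4/5 + J)))
d((K(-4, 5)*1)*2) - 440 = 5/(8*(-4 + 5*(((1/2)*1)*2))) - 440 = 5/(8*(-4 + 5*((1/2)*2))) - 440 = 5/(8*(-4 + 5*1)) - 440 = 5/(8*(-4 + 5)) - 440 = (5/8)/1 - 440 = (5/8)*1 - 440 = 5/8 - 440 = -3515/8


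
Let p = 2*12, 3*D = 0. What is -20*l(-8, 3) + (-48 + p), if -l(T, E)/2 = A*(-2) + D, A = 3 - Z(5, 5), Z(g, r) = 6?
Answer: 216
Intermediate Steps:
D = 0 (D = (⅓)*0 = 0)
p = 24
A = -3 (A = 3 - 1*6 = 3 - 6 = -3)
l(T, E) = -12 (l(T, E) = -2*(-3*(-2) + 0) = -2*(6 + 0) = -2*6 = -12)
-20*l(-8, 3) + (-48 + p) = -20*(-12) + (-48 + 24) = 240 - 24 = 216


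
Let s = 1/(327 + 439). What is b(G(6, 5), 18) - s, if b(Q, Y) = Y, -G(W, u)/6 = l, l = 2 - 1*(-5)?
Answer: 13787/766 ≈ 17.999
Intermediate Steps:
l = 7 (l = 2 + 5 = 7)
G(W, u) = -42 (G(W, u) = -6*7 = -42)
s = 1/766 ≈ 0.0013055
b(G(6, 5), 18) - s = 18 - 1*1/766 = 18 - 1/766 = 13787/766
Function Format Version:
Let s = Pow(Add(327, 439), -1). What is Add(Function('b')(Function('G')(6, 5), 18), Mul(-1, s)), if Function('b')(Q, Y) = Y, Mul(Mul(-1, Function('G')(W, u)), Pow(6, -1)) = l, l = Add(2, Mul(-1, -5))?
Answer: Rational(13787, 766) ≈ 17.999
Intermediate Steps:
l = 7 (l = Add(2, 5) = 7)
Function('G')(W, u) = -42 (Function('G')(W, u) = Mul(-6, 7) = -42)
s = Rational(1, 766) (s = Pow(766, -1) = Rational(1, 766) ≈ 0.0013055)
Add(Function('b')(Function('G')(6, 5), 18), Mul(-1, s)) = Add(18, Mul(-1, Rational(1, 766))) = Add(18, Rational(-1, 766)) = Rational(13787, 766)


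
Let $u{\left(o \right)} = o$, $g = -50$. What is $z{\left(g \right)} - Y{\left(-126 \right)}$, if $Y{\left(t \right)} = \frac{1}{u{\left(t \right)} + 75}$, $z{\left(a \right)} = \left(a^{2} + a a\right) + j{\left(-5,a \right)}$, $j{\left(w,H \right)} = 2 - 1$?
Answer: $\frac{255052}{51} \approx 5001.0$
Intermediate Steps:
$j{\left(w,H \right)} = 1$ ($j{\left(w,H \right)} = 2 - 1 = 1$)
$z{\left(a \right)} = 1 + 2 a^{2}$ ($z{\left(a \right)} = \left(a^{2} + a a\right) + 1 = \left(a^{2} + a^{2}\right) + 1 = 2 a^{2} + 1 = 1 + 2 a^{2}$)
$Y{\left(t \right)} = \frac{1}{75 + t}$ ($Y{\left(t \right)} = \frac{1}{t + 75} = \frac{1}{75 + t}$)
$z{\left(g \right)} - Y{\left(-126 \right)} = \left(1 + 2 \left(-50\right)^{2}\right) - \frac{1}{75 - 126} = \left(1 + 2 \cdot 2500\right) - \frac{1}{-51} = \left(1 + 5000\right) - - \frac{1}{51} = 5001 + \frac{1}{51} = \frac{255052}{51}$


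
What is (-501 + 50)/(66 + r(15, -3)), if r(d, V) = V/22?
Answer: -9922/1449 ≈ -6.8475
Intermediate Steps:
r(d, V) = V/22 (r(d, V) = V*(1/22) = V/22)
(-501 + 50)/(66 + r(15, -3)) = (-501 + 50)/(66 + (1/22)*(-3)) = -451/(66 - 3/22) = -451/1449/22 = -451*22/1449 = -9922/1449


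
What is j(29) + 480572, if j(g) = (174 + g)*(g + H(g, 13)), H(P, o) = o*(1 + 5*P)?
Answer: 871753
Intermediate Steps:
j(g) = (13 + 66*g)*(174 + g) (j(g) = (174 + g)*(g + 13*(1 + 5*g)) = (174 + g)*(g + (13 + 65*g)) = (174 + g)*(13 + 66*g) = (13 + 66*g)*(174 + g))
j(29) + 480572 = (2262 + 66*29² + 11497*29) + 480572 = (2262 + 66*841 + 333413) + 480572 = (2262 + 55506 + 333413) + 480572 = 391181 + 480572 = 871753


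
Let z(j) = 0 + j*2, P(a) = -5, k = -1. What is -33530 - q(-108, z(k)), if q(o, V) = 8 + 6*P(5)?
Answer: -33508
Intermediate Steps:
z(j) = 2*j (z(j) = 0 + 2*j = 2*j)
q(o, V) = -22 (q(o, V) = 8 + 6*(-5) = 8 - 30 = -22)
-33530 - q(-108, z(k)) = -33530 - 1*(-22) = -33530 + 22 = -33508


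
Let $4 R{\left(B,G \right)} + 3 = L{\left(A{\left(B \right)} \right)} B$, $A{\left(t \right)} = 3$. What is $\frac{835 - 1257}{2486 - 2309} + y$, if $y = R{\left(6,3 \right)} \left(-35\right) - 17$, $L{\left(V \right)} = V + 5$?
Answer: $- \frac{292499}{708} \approx -413.13$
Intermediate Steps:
$L{\left(V \right)} = 5 + V$
$R{\left(B,G \right)} = - \frac{3}{4} + 2 B$ ($R{\left(B,G \right)} = - \frac{3}{4} + \frac{\left(5 + 3\right) B}{4} = - \frac{3}{4} + \frac{8 B}{4} = - \frac{3}{4} + 2 B$)
$y = - \frac{1643}{4}$ ($y = \left(- \frac{3}{4} + 2 \cdot 6\right) \left(-35\right) - 17 = \left(- \frac{3}{4} + 12\right) \left(-35\right) - 17 = \frac{45}{4} \left(-35\right) - 17 = - \frac{1575}{4} - 17 = - \frac{1643}{4} \approx -410.75$)
$\frac{835 - 1257}{2486 - 2309} + y = \frac{835 - 1257}{2486 - 2309} - \frac{1643}{4} = - \frac{422}{177} - \frac{1643}{4} = - \frac{292499}{708}$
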